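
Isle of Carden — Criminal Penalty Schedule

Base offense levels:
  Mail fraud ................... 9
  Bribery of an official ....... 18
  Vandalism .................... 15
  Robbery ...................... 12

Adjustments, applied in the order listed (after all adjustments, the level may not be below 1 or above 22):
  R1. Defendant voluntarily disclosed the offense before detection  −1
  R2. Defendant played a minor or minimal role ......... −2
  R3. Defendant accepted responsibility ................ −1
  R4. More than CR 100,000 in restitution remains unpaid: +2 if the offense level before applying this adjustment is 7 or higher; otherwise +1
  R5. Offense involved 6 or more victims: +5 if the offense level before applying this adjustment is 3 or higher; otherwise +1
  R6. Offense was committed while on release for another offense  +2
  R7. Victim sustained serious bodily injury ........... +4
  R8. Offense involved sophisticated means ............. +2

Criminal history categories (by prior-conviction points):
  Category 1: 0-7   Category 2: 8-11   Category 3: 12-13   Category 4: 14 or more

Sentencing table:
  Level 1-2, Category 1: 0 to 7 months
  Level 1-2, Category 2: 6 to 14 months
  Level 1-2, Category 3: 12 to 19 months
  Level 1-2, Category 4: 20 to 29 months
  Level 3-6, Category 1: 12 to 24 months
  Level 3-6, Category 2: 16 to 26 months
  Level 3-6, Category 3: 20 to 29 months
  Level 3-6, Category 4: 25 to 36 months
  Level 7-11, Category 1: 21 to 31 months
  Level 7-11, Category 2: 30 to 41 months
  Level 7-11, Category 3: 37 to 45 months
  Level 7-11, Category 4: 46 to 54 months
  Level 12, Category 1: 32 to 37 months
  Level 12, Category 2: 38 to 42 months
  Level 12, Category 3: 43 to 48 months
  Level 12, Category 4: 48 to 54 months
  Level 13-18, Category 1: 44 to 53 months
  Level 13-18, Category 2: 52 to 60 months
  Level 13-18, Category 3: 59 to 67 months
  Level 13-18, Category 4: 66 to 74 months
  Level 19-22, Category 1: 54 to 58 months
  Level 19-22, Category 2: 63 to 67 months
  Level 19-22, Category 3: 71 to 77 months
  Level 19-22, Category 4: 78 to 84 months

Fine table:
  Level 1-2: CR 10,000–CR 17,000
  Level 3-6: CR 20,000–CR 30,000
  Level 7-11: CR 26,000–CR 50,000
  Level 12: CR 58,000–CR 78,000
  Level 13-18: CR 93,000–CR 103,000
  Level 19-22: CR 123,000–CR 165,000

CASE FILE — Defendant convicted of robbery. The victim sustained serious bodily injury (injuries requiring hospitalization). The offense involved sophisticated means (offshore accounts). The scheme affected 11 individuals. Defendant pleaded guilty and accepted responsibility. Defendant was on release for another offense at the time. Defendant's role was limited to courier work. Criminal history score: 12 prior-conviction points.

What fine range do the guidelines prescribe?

CR 123,000–CR 165,000

Base offense level for robbery: 12.
R1 does not apply.
R2 applies: 12 − 2 = 10.
R3 applies: 10 − 1 = 9.
R4 does not apply.
R5 applies (level before this adjustment is 9 ≥ 3, so +5): 9 + 5 = 14.
R6 applies: 14 + 2 = 16.
R7 applies: 16 + 4 = 20.
R8 applies: 20 + 2 = 22.
Final offense level: 22.
Level 22 falls in the 19-22 band.
Fine table: Level 19-22 → CR 123,000–CR 165,000.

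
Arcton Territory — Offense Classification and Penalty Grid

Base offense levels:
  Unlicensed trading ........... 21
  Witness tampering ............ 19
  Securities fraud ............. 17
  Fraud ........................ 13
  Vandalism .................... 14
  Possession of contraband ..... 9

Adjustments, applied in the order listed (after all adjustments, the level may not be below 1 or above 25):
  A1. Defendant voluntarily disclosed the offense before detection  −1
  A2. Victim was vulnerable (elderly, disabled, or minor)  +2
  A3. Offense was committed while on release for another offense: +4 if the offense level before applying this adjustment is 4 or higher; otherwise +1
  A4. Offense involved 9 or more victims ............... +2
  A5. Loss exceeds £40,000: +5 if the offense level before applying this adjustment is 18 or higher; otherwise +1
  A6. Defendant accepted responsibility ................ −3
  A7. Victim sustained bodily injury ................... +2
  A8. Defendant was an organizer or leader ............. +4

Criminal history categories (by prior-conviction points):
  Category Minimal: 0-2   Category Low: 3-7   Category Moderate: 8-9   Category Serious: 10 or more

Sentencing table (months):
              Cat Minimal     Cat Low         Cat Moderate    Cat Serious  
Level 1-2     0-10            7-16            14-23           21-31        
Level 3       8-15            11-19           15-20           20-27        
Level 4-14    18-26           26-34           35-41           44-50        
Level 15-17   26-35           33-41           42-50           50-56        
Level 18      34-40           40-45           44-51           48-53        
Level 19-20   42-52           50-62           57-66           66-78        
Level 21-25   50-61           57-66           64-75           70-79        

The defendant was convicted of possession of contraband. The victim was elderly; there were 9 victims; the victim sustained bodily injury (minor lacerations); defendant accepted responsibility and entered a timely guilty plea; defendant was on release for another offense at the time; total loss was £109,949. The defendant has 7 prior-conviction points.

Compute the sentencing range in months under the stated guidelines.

33-41 months

Base offense level for possession of contraband: 9.
A1 does not apply.
A2 applies: 9 + 2 = 11.
A3 applies (level before this adjustment is 11 ≥ 4, so +4): 11 + 4 = 15.
A4 applies: 15 + 2 = 17.
A5 applies (level before this adjustment is 17 < 18, so +1): 17 + 1 = 18.
A6 applies: 18 − 3 = 15.
A7 applies: 15 + 2 = 17.
Final offense level: 17.
Criminal history: 7 prior points → Category Low (3-7).
Level 17 falls in the 15-17 band.
Grid: Level 15-17 × Category Low = 33-41 months.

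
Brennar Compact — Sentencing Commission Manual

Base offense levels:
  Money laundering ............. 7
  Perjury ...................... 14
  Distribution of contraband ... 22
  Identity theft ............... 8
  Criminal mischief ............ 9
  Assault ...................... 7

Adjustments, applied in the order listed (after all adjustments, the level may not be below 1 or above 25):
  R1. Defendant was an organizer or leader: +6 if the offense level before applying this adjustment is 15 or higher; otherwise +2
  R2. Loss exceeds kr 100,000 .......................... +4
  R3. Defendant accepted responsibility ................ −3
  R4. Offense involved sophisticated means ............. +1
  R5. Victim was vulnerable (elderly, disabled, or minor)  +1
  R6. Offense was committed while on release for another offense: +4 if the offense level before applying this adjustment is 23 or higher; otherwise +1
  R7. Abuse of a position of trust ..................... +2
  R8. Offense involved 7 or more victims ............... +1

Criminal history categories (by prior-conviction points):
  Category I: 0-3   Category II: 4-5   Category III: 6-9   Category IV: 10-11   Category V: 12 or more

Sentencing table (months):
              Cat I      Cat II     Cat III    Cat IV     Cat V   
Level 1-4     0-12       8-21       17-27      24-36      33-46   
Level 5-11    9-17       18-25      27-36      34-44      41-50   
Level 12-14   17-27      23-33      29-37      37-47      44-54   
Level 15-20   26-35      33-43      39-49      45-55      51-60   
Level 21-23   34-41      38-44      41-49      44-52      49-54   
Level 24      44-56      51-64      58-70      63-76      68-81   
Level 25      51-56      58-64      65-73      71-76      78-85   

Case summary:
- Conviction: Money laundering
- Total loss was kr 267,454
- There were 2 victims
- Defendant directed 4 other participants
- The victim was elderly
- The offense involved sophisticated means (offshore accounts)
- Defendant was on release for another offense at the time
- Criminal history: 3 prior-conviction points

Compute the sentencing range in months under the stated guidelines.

26-35 months

Base offense level for money laundering: 7.
R1 applies (level before this adjustment is 7 < 15, so +2): 7 + 2 = 9.
R2 applies: 9 + 4 = 13.
R3 does not apply.
R4 applies: 13 + 1 = 14.
R5 applies: 14 + 1 = 15.
R6 applies (level before this adjustment is 15 < 23, so +1): 15 + 1 = 16.
R7 does not apply.
Final offense level: 16.
Criminal history: 3 prior points → Category I (0-3).
Level 16 falls in the 15-20 band.
Grid: Level 15-20 × Category I = 26-35 months.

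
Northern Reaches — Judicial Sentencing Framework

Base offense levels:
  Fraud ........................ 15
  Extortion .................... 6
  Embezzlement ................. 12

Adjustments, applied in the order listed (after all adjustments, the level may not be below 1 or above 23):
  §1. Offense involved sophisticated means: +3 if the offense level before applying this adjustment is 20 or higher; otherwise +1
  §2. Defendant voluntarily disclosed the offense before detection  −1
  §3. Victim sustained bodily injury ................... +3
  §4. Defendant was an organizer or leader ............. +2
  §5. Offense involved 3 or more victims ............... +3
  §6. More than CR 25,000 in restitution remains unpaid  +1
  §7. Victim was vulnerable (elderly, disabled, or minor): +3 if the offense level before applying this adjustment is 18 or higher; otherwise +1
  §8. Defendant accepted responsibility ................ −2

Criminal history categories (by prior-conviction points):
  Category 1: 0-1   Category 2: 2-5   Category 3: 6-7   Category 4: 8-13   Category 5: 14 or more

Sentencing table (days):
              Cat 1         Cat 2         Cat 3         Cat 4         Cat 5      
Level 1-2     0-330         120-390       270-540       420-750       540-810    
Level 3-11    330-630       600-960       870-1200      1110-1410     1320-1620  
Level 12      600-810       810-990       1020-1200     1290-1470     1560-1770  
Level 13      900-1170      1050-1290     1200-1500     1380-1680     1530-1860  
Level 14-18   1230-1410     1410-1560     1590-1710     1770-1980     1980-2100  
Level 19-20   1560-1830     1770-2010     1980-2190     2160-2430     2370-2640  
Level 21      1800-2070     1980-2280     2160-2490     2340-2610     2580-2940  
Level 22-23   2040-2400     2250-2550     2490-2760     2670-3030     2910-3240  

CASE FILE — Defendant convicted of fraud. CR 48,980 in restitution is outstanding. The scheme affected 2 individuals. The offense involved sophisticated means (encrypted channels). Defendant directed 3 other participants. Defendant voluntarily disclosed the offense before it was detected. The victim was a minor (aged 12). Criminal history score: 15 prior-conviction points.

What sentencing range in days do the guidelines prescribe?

Base offense level for fraud: 15.
§1 applies (level before this adjustment is 15 < 20, so +1): 15 + 1 = 16.
§2 applies: 16 − 1 = 15.
§3 does not apply.
§4 applies: 15 + 2 = 17.
§5 does not apply.
§6 applies: 17 + 1 = 18.
§7 applies (level before this adjustment is 18 ≥ 18, so +3): 18 + 3 = 21.
§8 does not apply.
Final offense level: 21.
Criminal history: 15 prior points → Category 5 (14+).
Level 21 falls in the 21 band.
Grid: Level 21 × Category 5 = 2580-2940 days.

2580-2940 days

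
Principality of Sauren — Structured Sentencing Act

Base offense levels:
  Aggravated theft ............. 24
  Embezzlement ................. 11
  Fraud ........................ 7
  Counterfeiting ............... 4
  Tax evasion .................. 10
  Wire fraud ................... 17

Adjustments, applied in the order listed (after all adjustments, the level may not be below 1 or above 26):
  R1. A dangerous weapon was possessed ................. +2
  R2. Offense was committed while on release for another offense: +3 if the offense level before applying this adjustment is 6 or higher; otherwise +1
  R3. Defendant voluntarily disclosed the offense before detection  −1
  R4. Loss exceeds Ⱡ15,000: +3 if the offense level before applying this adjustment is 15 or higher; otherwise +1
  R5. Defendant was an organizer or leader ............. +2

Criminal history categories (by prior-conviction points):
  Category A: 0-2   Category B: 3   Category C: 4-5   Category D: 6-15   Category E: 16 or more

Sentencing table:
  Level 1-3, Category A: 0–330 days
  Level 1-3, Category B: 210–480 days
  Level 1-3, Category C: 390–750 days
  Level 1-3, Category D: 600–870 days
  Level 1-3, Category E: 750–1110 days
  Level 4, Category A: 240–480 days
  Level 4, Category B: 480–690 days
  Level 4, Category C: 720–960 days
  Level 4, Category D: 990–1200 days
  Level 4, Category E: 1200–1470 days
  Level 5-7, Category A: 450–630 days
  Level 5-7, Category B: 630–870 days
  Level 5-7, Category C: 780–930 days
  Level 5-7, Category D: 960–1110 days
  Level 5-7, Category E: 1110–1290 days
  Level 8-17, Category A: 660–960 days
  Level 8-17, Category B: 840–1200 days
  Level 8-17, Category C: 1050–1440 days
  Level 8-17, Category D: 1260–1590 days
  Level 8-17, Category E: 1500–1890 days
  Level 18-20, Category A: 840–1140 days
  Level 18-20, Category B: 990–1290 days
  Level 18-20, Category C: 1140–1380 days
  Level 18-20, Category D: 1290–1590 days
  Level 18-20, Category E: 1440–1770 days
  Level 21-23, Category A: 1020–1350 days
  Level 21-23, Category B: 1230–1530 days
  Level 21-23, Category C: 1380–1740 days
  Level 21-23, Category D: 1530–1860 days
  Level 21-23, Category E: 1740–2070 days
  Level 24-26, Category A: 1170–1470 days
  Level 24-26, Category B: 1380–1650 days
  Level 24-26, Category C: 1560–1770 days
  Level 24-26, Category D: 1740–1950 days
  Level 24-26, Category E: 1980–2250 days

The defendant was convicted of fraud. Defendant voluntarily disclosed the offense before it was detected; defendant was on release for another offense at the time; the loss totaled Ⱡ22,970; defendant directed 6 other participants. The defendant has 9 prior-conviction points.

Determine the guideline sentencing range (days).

Base offense level for fraud: 7.
R1 does not apply.
R2 applies (level before this adjustment is 7 ≥ 6, so +3): 7 + 3 = 10.
R3 applies: 10 − 1 = 9.
R4 applies (level before this adjustment is 9 < 15, so +1): 9 + 1 = 10.
R5 applies: 10 + 2 = 12.
Final offense level: 12.
Criminal history: 9 prior points → Category D (6-15).
Level 12 falls in the 8-17 band.
Grid: Level 8-17 × Category D = 1260-1590 days.

1260-1590 days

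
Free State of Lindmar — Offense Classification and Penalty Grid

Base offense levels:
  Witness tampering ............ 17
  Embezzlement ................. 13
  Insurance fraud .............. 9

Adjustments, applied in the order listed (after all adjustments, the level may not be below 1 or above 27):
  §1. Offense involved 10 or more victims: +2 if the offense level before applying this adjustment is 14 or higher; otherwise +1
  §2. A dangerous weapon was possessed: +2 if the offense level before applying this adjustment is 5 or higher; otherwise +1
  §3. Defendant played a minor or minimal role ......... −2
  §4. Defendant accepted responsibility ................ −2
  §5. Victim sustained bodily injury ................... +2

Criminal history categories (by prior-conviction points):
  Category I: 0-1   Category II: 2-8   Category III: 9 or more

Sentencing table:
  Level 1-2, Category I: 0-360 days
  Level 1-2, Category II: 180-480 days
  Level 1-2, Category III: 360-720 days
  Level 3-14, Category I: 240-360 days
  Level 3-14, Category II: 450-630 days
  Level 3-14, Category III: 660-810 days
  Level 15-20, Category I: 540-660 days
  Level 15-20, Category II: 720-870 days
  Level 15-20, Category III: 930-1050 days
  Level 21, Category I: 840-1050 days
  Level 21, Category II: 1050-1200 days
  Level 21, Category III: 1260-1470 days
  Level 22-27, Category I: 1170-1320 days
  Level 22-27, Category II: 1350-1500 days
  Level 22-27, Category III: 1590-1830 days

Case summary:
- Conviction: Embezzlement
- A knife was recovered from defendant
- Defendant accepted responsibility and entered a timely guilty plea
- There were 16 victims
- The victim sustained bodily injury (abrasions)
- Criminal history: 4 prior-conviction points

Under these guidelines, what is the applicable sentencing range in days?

Base offense level for embezzlement: 13.
§1 applies (level before this adjustment is 13 < 14, so +1): 13 + 1 = 14.
§2 applies (level before this adjustment is 14 ≥ 5, so +2): 14 + 2 = 16.
§3 does not apply.
§4 applies: 16 − 2 = 14.
§5 applies: 14 + 2 = 16.
Final offense level: 16.
Criminal history: 4 prior points → Category II (2-8).
Level 16 falls in the 15-20 band.
Grid: Level 15-20 × Category II = 720-870 days.

720-870 days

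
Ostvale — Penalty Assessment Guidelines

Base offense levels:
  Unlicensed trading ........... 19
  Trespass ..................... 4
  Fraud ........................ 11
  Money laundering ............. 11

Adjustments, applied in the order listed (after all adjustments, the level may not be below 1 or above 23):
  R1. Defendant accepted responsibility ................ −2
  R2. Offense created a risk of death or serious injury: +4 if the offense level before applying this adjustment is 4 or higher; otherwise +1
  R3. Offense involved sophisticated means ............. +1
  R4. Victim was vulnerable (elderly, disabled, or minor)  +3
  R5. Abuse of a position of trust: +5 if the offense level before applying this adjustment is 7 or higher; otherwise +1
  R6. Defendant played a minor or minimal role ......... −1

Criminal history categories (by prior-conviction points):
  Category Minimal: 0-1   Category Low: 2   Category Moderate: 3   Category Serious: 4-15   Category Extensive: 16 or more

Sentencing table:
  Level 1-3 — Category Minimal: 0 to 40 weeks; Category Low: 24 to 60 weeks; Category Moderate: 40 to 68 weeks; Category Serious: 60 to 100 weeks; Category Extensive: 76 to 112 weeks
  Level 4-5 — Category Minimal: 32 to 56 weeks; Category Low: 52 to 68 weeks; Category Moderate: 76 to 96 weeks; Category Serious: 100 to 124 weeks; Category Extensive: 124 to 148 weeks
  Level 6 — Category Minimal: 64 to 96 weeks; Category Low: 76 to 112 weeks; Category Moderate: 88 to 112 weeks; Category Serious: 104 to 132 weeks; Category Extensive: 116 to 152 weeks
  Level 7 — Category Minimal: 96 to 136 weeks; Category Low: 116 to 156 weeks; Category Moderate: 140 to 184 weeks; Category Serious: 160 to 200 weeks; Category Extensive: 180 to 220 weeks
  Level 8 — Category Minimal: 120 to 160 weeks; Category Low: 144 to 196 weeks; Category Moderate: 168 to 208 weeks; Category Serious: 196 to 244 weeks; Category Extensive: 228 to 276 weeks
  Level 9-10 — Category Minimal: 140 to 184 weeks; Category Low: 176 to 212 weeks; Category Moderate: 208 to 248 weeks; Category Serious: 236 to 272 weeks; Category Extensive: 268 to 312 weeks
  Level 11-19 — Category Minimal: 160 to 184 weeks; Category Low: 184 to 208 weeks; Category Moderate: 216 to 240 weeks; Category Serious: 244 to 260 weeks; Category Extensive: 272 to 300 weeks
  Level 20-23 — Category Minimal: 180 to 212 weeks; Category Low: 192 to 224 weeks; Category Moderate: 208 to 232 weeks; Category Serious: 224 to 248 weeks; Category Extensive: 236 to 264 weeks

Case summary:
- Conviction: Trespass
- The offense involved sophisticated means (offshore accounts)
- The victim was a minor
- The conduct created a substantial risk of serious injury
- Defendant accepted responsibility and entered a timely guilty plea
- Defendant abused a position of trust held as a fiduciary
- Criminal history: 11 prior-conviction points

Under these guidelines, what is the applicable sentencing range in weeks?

244-260 weeks

Base offense level for trespass: 4.
R1 applies: 4 − 2 = 2.
R2 applies (level before this adjustment is 2 < 4, so +1): 2 + 1 = 3.
R3 applies: 3 + 1 = 4.
R4 applies: 4 + 3 = 7.
R5 applies (level before this adjustment is 7 ≥ 7, so +5): 7 + 5 = 12.
R6 does not apply.
Final offense level: 12.
Criminal history: 11 prior points → Category Serious (4-15).
Level 12 falls in the 11-19 band.
Grid: Level 11-19 × Category Serious = 244-260 weeks.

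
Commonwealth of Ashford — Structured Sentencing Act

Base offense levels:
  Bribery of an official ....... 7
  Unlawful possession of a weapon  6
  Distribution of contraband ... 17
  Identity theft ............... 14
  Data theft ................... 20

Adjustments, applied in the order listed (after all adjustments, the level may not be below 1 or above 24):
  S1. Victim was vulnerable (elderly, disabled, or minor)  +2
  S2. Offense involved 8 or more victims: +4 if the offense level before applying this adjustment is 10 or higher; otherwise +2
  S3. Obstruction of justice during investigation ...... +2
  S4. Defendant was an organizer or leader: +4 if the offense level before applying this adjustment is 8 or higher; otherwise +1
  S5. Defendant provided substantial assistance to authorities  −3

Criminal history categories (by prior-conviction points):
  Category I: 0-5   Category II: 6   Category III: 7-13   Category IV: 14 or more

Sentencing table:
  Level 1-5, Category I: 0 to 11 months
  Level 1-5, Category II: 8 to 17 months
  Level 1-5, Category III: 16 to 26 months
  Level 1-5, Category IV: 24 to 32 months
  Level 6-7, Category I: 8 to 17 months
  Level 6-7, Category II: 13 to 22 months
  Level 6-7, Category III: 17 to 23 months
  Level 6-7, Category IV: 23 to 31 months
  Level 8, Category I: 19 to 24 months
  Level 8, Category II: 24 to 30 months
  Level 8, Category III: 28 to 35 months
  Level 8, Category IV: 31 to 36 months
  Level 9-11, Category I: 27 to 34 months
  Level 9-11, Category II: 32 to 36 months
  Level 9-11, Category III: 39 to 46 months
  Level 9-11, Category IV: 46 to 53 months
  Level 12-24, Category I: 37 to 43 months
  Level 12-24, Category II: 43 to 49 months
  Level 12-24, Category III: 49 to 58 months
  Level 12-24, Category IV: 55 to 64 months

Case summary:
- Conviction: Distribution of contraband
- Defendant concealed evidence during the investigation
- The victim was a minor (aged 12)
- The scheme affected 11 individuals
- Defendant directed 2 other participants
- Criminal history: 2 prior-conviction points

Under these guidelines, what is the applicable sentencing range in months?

37-43 months

Base offense level for distribution of contraband: 17.
S1 applies: 17 + 2 = 19.
S2 applies (level before this adjustment is 19 ≥ 10, so +4): 19 + 4 = 23.
S3 applies: 23 + 2 = 25.
S4 applies (level before this adjustment is 25 ≥ 8, so +4): 25 + 4 = 29.
Level 29 exceeds the maximum of 24; capped at 24.
Final offense level: 24.
Criminal history: 2 prior points → Category I (0-5).
Level 24 falls in the 12-24 band.
Grid: Level 12-24 × Category I = 37-43 months.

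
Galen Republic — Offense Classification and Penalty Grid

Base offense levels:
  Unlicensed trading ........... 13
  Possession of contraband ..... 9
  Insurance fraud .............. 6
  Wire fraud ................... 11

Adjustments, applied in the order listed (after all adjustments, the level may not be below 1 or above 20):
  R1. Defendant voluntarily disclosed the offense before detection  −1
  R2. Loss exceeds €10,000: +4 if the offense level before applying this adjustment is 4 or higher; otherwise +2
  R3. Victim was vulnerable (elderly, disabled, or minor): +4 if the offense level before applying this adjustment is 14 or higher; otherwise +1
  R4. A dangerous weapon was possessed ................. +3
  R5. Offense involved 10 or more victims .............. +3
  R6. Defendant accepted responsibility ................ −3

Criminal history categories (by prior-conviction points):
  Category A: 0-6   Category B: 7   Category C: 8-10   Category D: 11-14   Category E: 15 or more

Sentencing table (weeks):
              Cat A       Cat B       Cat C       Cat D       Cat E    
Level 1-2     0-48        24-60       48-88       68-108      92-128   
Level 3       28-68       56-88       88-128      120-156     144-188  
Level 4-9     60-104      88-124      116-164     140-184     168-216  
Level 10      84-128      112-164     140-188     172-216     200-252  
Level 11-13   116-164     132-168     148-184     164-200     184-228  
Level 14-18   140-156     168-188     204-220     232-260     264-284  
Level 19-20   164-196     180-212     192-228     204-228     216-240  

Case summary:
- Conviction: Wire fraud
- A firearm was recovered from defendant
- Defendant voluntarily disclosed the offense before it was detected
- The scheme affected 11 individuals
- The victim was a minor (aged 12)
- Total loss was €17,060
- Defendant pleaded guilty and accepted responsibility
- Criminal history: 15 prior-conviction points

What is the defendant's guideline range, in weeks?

Base offense level for wire fraud: 11.
R1 applies: 11 − 1 = 10.
R2 applies (level before this adjustment is 10 ≥ 4, so +4): 10 + 4 = 14.
R3 applies (level before this adjustment is 14 ≥ 14, so +4): 14 + 4 = 18.
R4 applies: 18 + 3 = 21.
R5 applies: 21 + 3 = 24.
R6 applies: 24 − 3 = 21.
Level 21 exceeds the maximum of 20; capped at 20.
Final offense level: 20.
Criminal history: 15 prior points → Category E (15+).
Level 20 falls in the 19-20 band.
Grid: Level 19-20 × Category E = 216-240 weeks.

216-240 weeks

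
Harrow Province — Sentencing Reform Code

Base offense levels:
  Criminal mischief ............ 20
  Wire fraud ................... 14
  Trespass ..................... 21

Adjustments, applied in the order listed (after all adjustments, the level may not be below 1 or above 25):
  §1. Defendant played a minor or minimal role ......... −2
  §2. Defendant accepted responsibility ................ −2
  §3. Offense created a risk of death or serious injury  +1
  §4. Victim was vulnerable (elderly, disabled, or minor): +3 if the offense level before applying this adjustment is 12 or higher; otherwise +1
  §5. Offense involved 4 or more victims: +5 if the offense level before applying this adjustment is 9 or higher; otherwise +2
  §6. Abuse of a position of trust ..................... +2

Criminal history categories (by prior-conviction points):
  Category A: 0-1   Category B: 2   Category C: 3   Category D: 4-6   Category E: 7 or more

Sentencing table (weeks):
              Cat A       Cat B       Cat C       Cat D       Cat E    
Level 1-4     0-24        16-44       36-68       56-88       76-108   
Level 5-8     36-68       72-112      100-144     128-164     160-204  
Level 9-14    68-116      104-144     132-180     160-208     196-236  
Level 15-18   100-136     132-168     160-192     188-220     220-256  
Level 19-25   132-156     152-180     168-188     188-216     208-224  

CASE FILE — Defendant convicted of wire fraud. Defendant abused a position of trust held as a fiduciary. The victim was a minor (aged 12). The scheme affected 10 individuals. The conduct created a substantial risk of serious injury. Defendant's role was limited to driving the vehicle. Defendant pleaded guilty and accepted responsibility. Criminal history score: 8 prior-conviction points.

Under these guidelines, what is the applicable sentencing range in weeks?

Base offense level for wire fraud: 14.
§1 applies: 14 − 2 = 12.
§2 applies: 12 − 2 = 10.
§3 applies: 10 + 1 = 11.
§4 applies (level before this adjustment is 11 < 12, so +1): 11 + 1 = 12.
§5 applies (level before this adjustment is 12 ≥ 9, so +5): 12 + 5 = 17.
§6 applies: 17 + 2 = 19.
Final offense level: 19.
Criminal history: 8 prior points → Category E (7+).
Level 19 falls in the 19-25 band.
Grid: Level 19-25 × Category E = 208-224 weeks.

208-224 weeks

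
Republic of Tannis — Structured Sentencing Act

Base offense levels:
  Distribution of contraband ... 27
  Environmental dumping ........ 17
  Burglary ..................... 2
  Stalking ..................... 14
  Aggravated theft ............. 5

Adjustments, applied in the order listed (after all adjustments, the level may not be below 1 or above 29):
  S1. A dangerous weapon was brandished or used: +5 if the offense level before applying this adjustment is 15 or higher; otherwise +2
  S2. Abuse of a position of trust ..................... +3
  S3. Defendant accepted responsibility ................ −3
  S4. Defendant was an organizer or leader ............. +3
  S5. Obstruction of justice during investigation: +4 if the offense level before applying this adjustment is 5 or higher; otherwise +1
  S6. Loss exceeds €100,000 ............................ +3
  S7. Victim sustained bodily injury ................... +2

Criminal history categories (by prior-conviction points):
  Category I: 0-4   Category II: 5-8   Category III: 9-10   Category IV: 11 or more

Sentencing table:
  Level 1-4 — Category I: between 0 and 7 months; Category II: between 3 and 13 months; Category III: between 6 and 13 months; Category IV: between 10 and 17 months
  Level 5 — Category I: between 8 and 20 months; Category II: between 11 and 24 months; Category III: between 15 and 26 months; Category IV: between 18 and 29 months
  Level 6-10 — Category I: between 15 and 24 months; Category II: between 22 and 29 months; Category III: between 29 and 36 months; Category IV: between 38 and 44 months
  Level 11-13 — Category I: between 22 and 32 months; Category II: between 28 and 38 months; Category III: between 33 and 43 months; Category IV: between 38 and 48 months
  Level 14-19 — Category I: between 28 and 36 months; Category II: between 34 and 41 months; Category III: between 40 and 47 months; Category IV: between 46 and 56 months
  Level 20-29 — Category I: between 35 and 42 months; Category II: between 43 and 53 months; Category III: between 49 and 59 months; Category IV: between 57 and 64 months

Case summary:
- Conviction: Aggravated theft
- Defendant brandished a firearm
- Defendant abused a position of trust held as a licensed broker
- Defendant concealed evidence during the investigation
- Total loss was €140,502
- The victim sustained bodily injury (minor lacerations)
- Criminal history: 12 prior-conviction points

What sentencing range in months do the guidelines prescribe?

46-56 months

Base offense level for aggravated theft: 5.
S1 applies (level before this adjustment is 5 < 15, so +2): 5 + 2 = 7.
S2 applies: 7 + 3 = 10.
S3 does not apply.
S4 does not apply.
S5 applies (level before this adjustment is 10 ≥ 5, so +4): 10 + 4 = 14.
S6 applies: 14 + 3 = 17.
S7 applies: 17 + 2 = 19.
Final offense level: 19.
Criminal history: 12 prior points → Category IV (11+).
Level 19 falls in the 14-19 band.
Grid: Level 14-19 × Category IV = 46-56 months.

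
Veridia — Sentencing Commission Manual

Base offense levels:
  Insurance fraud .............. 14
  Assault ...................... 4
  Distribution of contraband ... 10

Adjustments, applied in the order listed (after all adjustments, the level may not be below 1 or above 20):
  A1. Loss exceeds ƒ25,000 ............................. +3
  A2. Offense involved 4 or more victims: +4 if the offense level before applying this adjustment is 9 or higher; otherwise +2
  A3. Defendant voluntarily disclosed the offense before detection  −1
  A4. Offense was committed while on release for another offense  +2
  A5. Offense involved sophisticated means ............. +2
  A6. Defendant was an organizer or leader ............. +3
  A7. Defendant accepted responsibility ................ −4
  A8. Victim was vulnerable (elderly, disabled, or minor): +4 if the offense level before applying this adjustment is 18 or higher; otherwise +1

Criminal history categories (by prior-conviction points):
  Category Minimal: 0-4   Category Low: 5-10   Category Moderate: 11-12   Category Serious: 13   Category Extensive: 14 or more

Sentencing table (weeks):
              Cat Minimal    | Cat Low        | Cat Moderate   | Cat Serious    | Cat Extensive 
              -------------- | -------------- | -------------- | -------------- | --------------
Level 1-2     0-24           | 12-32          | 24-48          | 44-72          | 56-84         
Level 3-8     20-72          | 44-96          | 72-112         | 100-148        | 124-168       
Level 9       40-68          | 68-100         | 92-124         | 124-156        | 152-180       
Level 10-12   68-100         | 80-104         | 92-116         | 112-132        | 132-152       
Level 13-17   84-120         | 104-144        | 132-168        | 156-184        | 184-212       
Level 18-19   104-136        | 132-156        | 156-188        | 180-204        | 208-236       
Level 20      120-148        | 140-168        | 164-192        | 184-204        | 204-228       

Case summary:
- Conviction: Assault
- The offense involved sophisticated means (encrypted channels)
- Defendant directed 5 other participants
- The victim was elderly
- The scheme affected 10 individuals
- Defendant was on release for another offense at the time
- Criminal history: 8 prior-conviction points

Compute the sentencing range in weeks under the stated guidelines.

104-144 weeks

Base offense level for assault: 4.
A1 does not apply.
A2 applies (level before this adjustment is 4 < 9, so +2): 4 + 2 = 6.
A3 does not apply.
A4 applies: 6 + 2 = 8.
A5 applies: 8 + 2 = 10.
A6 applies: 10 + 3 = 13.
A8 applies (level before this adjustment is 13 < 18, so +1): 13 + 1 = 14.
Final offense level: 14.
Criminal history: 8 prior points → Category Low (5-10).
Level 14 falls in the 13-17 band.
Grid: Level 13-17 × Category Low = 104-144 weeks.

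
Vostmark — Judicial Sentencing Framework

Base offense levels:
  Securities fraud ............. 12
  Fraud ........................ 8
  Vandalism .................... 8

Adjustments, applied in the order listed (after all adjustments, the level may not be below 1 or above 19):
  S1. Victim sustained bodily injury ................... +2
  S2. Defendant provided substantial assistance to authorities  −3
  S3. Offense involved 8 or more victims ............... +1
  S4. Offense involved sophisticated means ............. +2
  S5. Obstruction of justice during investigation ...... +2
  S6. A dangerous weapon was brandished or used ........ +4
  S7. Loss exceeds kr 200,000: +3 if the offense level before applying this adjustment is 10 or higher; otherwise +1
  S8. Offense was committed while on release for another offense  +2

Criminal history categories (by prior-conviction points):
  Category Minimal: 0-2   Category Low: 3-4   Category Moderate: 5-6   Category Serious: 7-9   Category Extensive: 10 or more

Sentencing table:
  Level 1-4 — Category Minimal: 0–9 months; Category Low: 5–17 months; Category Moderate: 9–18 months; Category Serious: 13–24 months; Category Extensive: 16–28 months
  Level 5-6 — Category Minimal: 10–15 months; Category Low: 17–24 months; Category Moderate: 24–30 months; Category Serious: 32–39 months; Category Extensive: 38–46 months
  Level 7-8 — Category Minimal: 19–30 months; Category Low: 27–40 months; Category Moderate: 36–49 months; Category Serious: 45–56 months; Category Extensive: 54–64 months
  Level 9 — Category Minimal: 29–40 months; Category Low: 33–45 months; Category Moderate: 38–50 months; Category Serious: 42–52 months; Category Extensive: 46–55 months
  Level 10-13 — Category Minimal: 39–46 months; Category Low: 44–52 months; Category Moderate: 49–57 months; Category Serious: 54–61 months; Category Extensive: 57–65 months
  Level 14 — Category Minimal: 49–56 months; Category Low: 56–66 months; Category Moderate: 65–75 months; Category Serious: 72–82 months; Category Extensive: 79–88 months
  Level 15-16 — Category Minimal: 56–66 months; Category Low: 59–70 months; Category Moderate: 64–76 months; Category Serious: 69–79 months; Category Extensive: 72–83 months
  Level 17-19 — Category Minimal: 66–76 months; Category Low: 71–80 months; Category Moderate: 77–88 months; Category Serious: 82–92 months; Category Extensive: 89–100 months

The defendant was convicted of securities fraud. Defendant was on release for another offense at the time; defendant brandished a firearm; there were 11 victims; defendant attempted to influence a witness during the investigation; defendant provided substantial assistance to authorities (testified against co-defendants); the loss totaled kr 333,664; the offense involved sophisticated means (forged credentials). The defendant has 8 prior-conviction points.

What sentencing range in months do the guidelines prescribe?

82-92 months

Base offense level for securities fraud: 12.
S2 applies: 12 − 3 = 9.
S3 applies: 9 + 1 = 10.
S4 applies: 10 + 2 = 12.
S5 applies: 12 + 2 = 14.
S6 applies: 14 + 4 = 18.
S7 applies (level before this adjustment is 18 ≥ 10, so +3): 18 + 3 = 21.
S8 applies: 21 + 2 = 23.
Level 23 exceeds the maximum of 19; capped at 19.
Final offense level: 19.
Criminal history: 8 prior points → Category Serious (7-9).
Level 19 falls in the 17-19 band.
Grid: Level 17-19 × Category Serious = 82-92 months.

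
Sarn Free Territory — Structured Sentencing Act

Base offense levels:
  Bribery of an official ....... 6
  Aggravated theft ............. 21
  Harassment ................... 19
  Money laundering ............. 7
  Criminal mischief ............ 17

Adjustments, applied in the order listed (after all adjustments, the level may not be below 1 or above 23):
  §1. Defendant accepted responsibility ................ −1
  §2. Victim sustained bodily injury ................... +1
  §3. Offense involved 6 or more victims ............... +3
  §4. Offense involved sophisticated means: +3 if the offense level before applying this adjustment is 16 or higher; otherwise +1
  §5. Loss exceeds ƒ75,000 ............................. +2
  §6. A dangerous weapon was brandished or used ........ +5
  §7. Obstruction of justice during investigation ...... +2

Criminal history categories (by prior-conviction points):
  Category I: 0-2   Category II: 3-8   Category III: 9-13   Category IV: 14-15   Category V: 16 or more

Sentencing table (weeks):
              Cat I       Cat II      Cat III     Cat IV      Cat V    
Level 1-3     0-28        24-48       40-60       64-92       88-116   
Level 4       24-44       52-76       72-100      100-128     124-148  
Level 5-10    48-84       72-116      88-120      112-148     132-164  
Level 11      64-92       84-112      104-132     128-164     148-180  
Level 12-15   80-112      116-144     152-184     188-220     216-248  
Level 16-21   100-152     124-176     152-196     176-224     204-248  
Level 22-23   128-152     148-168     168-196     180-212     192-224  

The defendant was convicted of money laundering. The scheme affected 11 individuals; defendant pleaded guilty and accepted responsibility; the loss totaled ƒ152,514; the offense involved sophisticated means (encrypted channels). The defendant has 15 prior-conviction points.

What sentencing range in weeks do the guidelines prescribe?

188-220 weeks

Base offense level for money laundering: 7.
§1 applies: 7 − 1 = 6.
§3 applies: 6 + 3 = 9.
§4 applies (level before this adjustment is 9 < 16, so +1): 9 + 1 = 10.
§5 applies: 10 + 2 = 12.
Final offense level: 12.
Criminal history: 15 prior points → Category IV (14-15).
Level 12 falls in the 12-15 band.
Grid: Level 12-15 × Category IV = 188-220 weeks.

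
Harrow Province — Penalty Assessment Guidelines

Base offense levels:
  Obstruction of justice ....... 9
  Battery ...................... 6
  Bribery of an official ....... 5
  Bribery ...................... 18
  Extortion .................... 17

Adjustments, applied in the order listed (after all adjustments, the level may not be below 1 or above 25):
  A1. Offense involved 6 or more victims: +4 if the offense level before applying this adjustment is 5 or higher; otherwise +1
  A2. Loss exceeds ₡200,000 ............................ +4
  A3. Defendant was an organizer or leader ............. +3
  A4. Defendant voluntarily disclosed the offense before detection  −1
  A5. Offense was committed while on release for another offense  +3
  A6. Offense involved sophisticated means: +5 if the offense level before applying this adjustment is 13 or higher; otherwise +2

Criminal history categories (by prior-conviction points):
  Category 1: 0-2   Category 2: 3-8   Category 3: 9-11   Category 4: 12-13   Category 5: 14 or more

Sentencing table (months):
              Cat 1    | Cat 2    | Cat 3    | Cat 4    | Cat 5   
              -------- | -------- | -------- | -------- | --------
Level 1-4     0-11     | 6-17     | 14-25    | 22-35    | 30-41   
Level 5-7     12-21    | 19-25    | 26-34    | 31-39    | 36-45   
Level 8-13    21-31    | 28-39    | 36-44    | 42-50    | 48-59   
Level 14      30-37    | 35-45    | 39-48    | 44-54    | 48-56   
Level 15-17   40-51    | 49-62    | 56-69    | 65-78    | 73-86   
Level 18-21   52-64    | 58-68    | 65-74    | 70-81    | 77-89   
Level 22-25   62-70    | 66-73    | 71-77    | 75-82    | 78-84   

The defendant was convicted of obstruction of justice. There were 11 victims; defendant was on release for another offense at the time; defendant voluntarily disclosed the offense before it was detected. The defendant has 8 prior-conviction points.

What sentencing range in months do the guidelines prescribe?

Base offense level for obstruction of justice: 9.
A1 applies (level before this adjustment is 9 ≥ 5, so +4): 9 + 4 = 13.
A4 applies: 13 − 1 = 12.
A5 applies: 12 + 3 = 15.
A6 does not apply.
Final offense level: 15.
Criminal history: 8 prior points → Category 2 (3-8).
Level 15 falls in the 15-17 band.
Grid: Level 15-17 × Category 2 = 49-62 months.

49-62 months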